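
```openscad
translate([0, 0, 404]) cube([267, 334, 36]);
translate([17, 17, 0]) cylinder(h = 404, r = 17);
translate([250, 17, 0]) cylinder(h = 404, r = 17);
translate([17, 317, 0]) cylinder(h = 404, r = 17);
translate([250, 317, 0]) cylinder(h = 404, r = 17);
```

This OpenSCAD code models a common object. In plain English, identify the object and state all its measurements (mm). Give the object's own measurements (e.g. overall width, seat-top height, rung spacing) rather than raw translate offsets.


A four-legged stool. The seat is a 267×334×36 mm slab whose top surface is at z = 440 mm; four round legs, each 34 mm in diameter, run from the floor (z = 0) to the underside of the seat, each leg's axis is inset half a diameter from the nearest pair of seat edges (so the leg's bounding box is flush with the corner).


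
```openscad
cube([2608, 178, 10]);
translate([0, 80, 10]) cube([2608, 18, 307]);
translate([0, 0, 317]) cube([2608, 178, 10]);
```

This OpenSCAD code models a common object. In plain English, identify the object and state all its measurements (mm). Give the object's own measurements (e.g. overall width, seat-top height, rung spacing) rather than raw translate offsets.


An I-beam lying along x, 2608 mm long. Overall section height 327 mm. Two flanges 178 mm wide (y) and 10 mm thick, one on the floor and one at the top; a web 18 mm thick runs between them, centred on the flange width.


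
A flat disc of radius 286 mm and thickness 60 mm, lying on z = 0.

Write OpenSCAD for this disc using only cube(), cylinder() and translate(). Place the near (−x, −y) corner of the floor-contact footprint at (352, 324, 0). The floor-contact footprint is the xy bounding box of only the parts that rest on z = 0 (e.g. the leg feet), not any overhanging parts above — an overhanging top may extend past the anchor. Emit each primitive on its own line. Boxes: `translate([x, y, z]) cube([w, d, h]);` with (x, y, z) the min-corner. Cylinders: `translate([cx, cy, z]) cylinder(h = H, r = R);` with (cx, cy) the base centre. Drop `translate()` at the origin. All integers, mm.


translate([638, 610, 0]) cylinder(h = 60, r = 286);


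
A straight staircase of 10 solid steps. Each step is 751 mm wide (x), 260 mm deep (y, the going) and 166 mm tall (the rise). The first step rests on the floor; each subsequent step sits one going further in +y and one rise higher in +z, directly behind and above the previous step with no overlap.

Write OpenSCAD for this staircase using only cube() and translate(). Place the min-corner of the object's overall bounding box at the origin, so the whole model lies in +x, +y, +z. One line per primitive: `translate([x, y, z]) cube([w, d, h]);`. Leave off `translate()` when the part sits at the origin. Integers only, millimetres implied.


cube([751, 260, 166]);
translate([0, 260, 166]) cube([751, 260, 166]);
translate([0, 520, 332]) cube([751, 260, 166]);
translate([0, 780, 498]) cube([751, 260, 166]);
translate([0, 1040, 664]) cube([751, 260, 166]);
translate([0, 1300, 830]) cube([751, 260, 166]);
translate([0, 1560, 996]) cube([751, 260, 166]);
translate([0, 1820, 1162]) cube([751, 260, 166]);
translate([0, 2080, 1328]) cube([751, 260, 166]);
translate([0, 2340, 1494]) cube([751, 260, 166]);


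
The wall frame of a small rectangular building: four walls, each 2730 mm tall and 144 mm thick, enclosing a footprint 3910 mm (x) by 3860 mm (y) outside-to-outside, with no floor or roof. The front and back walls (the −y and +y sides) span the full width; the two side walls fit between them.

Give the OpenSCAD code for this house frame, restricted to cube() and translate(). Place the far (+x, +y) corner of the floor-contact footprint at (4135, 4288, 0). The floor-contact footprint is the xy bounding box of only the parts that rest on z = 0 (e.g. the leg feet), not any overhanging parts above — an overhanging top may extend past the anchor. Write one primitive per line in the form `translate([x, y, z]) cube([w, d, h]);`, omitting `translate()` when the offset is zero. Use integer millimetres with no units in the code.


translate([225, 428, 0]) cube([3910, 144, 2730]);
translate([225, 4144, 0]) cube([3910, 144, 2730]);
translate([225, 572, 0]) cube([144, 3572, 2730]);
translate([3991, 572, 0]) cube([144, 3572, 2730]);


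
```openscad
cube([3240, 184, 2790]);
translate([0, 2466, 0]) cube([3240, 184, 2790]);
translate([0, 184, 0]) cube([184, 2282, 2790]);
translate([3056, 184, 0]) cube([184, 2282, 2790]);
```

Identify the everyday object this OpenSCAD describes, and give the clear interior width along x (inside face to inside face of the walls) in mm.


A house (or room) frame. The interior width is 2872 mm.

Four 2790 mm walls enclosing a rectangle with no floor or roof — a room or house frame. Outside width is 3240 mm and wall thickness is 184 mm, so the interior width is 3240 − 2 × 184 = 2872 mm.


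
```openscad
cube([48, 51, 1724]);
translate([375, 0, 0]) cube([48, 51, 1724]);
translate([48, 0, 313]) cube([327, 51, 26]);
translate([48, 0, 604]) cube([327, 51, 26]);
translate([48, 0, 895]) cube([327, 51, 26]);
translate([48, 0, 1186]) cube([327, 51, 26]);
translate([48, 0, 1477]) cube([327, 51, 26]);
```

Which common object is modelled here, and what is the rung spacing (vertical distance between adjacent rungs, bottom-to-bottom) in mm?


A ladder. The rung spacing is 291 mm.

Two tall 48×51 posts with 5 short bars between them — a ladder. Adjacent rungs sit at z = 313 and z = 604, so the spacing is 604 − 313 = 291 mm.


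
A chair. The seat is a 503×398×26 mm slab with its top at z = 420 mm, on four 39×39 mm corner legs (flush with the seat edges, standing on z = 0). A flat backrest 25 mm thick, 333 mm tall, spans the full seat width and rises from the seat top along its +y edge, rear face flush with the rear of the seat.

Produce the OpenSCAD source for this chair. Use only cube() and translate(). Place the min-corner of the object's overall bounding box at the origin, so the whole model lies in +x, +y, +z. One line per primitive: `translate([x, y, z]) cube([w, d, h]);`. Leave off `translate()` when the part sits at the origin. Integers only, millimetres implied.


// leg_h = 420 - 26 = 394
translate([0, 0, 394]) cube([503, 398, 26]);
cube([39, 39, 394]);
translate([464, 0, 0]) cube([39, 39, 394]);
translate([0, 359, 0]) cube([39, 39, 394]);
translate([464, 359, 0]) cube([39, 39, 394]);
translate([0, 373, 420]) cube([503, 25, 333]);


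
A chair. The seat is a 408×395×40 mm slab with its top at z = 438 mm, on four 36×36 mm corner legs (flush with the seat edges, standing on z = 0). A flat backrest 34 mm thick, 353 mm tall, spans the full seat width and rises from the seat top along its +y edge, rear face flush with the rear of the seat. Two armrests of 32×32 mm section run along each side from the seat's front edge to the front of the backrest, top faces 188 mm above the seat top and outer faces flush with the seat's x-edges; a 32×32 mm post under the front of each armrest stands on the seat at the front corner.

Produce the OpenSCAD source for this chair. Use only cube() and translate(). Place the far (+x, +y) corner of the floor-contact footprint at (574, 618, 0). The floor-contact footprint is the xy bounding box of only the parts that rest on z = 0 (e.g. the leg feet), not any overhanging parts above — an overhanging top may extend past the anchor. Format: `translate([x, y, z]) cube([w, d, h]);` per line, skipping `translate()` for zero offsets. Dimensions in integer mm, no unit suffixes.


translate([166, 223, 398]) cube([408, 395, 40]);
translate([166, 223, 0]) cube([36, 36, 398]);
translate([538, 223, 0]) cube([36, 36, 398]);
translate([166, 582, 0]) cube([36, 36, 398]);
translate([538, 582, 0]) cube([36, 36, 398]);
translate([166, 584, 438]) cube([408, 34, 353]);
translate([166, 223, 594]) cube([32, 361, 32]);
translate([542, 223, 594]) cube([32, 361, 32]);
translate([166, 223, 438]) cube([32, 32, 156]);
translate([542, 223, 438]) cube([32, 32, 156]);


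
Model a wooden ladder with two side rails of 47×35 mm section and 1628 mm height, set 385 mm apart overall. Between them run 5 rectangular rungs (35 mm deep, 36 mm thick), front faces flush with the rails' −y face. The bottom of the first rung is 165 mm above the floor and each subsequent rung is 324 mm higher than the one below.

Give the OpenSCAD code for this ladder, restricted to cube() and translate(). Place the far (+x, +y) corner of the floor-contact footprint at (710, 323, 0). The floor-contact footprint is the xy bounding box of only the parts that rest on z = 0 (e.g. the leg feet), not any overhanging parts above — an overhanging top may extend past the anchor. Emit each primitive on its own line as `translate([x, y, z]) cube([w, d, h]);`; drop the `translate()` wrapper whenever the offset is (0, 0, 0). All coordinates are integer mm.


translate([325, 288, 0]) cube([47, 35, 1628]);
translate([663, 288, 0]) cube([47, 35, 1628]);
translate([372, 288, 165]) cube([291, 35, 36]);
translate([372, 288, 489]) cube([291, 35, 36]);
translate([372, 288, 813]) cube([291, 35, 36]);
translate([372, 288, 1137]) cube([291, 35, 36]);
translate([372, 288, 1461]) cube([291, 35, 36]);


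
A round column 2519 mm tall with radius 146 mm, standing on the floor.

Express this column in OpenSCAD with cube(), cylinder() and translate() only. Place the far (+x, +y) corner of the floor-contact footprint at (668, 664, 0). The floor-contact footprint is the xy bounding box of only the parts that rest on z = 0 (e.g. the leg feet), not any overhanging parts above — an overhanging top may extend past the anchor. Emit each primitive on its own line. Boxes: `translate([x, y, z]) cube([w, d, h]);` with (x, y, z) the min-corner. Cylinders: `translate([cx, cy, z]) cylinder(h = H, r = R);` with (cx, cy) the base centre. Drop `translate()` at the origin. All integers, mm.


translate([522, 518, 0]) cylinder(h = 2519, r = 146);


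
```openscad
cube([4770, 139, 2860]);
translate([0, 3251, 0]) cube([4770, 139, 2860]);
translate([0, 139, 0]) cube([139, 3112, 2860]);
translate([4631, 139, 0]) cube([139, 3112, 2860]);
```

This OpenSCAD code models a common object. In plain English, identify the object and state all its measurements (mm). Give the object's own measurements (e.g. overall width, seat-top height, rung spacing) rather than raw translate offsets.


The wall frame of a small rectangular building: four walls, each 2860 mm tall and 139 mm thick, enclosing a footprint 4770 mm (x) by 3390 mm (y) outside-to-outside, with no floor or roof. The front and back walls (the −y and +y sides) span the full width; the two side walls fit between them.


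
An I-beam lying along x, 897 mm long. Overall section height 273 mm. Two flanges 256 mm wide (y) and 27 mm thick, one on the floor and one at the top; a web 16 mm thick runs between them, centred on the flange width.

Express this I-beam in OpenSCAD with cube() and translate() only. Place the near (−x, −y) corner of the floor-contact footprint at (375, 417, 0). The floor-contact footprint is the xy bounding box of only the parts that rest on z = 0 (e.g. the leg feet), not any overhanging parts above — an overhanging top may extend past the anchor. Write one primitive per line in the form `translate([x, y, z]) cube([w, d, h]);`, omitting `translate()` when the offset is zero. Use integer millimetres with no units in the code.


translate([375, 417, 0]) cube([897, 256, 27]);
translate([375, 537, 27]) cube([897, 16, 219]);
translate([375, 417, 246]) cube([897, 256, 27]);


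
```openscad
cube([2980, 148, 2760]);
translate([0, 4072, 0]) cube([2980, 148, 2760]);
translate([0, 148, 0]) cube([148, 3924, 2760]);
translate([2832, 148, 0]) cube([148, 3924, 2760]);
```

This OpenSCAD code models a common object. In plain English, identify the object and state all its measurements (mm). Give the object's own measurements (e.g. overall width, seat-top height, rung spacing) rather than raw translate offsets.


The wall frame of a small rectangular building: four walls, each 2760 mm tall and 148 mm thick, enclosing a footprint 2980 mm (x) by 4220 mm (y) outside-to-outside, with no floor or roof. The front and back walls (the −y and +y sides) span the full width; the two side walls fit between them.


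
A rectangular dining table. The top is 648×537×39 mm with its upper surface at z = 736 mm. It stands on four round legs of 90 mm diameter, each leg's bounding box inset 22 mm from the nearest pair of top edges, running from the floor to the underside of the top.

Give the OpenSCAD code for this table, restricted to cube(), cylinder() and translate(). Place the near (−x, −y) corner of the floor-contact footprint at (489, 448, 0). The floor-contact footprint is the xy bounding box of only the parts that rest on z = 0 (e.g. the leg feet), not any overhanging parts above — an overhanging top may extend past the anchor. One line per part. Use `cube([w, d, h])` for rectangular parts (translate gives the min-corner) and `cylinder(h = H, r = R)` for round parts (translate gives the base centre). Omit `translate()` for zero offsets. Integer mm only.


translate([467, 426, 697]) cube([648, 537, 39]);
translate([534, 493, 0]) cylinder(h = 697, r = 45);
translate([1048, 493, 0]) cylinder(h = 697, r = 45);
translate([534, 896, 0]) cylinder(h = 697, r = 45);
translate([1048, 896, 0]) cylinder(h = 697, r = 45);


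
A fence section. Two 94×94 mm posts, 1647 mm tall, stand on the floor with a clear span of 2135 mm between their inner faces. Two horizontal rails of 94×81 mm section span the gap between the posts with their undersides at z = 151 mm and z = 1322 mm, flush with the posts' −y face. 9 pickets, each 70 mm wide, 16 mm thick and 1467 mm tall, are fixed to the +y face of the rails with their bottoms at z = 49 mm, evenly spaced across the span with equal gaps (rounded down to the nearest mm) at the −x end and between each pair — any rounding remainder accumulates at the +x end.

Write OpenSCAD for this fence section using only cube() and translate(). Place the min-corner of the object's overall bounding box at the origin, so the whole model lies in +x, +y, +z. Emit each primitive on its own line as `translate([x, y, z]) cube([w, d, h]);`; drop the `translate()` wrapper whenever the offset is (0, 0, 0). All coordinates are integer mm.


cube([94, 94, 1647]);
translate([2229, 0, 0]) cube([94, 94, 1647]);
translate([94, 0, 151]) cube([2135, 94, 81]);
translate([94, 0, 1322]) cube([2135, 94, 81]);
translate([244, 94, 49]) cube([70, 16, 1467]);
translate([464, 94, 49]) cube([70, 16, 1467]);
translate([684, 94, 49]) cube([70, 16, 1467]);
translate([904, 94, 49]) cube([70, 16, 1467]);
translate([1124, 94, 49]) cube([70, 16, 1467]);
translate([1344, 94, 49]) cube([70, 16, 1467]);
translate([1564, 94, 49]) cube([70, 16, 1467]);
translate([1784, 94, 49]) cube([70, 16, 1467]);
translate([2004, 94, 49]) cube([70, 16, 1467]);


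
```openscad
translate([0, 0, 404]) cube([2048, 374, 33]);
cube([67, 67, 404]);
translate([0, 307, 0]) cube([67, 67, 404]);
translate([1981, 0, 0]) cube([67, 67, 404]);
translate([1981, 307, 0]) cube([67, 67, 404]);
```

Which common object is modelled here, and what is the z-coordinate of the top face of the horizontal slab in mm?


A bench. The seat-top height is 437 mm.

A long slab on four corner posts — a bench. The slab sits at z = 404 with thickness 33, so the top is 404 + 33 = 437 mm.


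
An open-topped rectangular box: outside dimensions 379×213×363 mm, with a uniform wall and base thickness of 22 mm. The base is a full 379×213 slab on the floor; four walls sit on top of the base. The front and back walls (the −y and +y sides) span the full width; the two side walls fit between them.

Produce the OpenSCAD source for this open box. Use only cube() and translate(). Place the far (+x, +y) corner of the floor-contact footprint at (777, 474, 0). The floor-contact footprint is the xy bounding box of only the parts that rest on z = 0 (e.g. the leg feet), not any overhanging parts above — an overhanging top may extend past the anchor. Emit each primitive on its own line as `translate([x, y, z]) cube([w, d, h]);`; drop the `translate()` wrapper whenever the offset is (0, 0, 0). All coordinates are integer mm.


translate([398, 261, 0]) cube([379, 213, 22]);
translate([398, 261, 22]) cube([379, 22, 341]);
translate([398, 452, 22]) cube([379, 22, 341]);
translate([398, 283, 22]) cube([22, 169, 341]);
translate([755, 283, 22]) cube([22, 169, 341]);


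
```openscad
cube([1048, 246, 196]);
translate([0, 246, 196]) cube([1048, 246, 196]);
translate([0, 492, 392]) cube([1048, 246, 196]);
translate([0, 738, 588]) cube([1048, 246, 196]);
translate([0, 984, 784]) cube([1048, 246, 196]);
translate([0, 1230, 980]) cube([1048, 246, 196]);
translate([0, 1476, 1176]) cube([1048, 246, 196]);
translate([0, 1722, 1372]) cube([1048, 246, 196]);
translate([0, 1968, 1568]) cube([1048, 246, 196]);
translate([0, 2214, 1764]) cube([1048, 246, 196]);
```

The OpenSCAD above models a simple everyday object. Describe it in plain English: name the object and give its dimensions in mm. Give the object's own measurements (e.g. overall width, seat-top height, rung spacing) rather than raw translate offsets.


A straight staircase of 10 solid steps. Each step is 1048 mm wide (x), 246 mm deep (y, the going) and 196 mm tall (the rise). The first step rests on the floor; each subsequent step sits one going further in +y and one rise higher in +z, directly behind and above the previous step with no overlap.


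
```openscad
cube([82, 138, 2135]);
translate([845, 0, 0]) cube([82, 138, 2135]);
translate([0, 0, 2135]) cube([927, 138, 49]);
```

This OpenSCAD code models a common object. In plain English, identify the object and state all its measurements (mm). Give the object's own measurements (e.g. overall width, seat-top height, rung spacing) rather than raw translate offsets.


A door frame. The clear opening is 763 mm wide and 2135 mm high. Two 82 mm wide jambs, 138 mm deep, stand either side of the opening from the floor to the top of the opening. A 49 mm thick head sits across the top of both jambs, spanning the full outside width of the frame.


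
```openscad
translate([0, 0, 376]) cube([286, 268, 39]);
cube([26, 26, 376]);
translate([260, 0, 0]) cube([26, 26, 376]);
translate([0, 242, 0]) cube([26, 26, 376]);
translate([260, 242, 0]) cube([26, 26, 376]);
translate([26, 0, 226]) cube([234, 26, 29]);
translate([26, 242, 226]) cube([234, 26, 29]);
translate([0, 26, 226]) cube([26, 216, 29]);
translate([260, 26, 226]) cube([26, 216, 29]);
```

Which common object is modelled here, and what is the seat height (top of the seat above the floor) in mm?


A stool. The seat height is 415 mm.

A 286×268×39 slab at z = 376 on four corner posts — a stool. The seat top is 376 + 39 = 415 mm.


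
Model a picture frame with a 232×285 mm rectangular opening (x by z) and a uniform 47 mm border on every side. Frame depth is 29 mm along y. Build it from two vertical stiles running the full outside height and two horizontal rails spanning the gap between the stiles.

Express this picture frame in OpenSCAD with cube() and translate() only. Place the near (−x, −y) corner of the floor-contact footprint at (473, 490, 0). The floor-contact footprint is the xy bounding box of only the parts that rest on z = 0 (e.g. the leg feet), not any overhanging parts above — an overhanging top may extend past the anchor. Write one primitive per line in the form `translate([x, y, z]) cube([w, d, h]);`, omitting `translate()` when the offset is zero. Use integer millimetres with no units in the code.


translate([473, 490, 0]) cube([47, 29, 379]);
translate([752, 490, 0]) cube([47, 29, 379]);
translate([520, 490, 0]) cube([232, 29, 47]);
translate([520, 490, 332]) cube([232, 29, 47]);


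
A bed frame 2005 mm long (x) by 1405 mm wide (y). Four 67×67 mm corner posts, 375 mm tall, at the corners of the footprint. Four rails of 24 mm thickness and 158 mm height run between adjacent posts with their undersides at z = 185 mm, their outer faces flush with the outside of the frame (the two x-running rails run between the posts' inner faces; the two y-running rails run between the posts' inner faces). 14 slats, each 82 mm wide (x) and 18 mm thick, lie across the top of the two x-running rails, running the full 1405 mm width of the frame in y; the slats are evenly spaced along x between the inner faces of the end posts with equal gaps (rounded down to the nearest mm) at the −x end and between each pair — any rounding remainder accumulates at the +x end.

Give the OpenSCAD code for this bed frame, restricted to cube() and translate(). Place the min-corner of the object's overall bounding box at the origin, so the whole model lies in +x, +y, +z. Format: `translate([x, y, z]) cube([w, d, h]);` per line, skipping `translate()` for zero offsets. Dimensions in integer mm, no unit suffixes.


// slat z = rail_z + rail_h = 185 + 158 = 343
// slat gap = ⌊(1871 − 14·82) / 15⌋ = 48
cube([67, 67, 375]);
translate([0, 1338, 0]) cube([67, 67, 375]);
translate([1938, 0, 0]) cube([67, 67, 375]);
translate([1938, 1338, 0]) cube([67, 67, 375]);
translate([67, 0, 185]) cube([1871, 24, 158]);
translate([67, 1381, 185]) cube([1871, 24, 158]);
translate([0, 67, 185]) cube([24, 1271, 158]);
translate([1981, 67, 185]) cube([24, 1271, 158]);
translate([115, 0, 343]) cube([82, 1405, 18]);
translate([245, 0, 343]) cube([82, 1405, 18]);
translate([375, 0, 343]) cube([82, 1405, 18]);
translate([505, 0, 343]) cube([82, 1405, 18]);
translate([635, 0, 343]) cube([82, 1405, 18]);
translate([765, 0, 343]) cube([82, 1405, 18]);
translate([895, 0, 343]) cube([82, 1405, 18]);
translate([1025, 0, 343]) cube([82, 1405, 18]);
translate([1155, 0, 343]) cube([82, 1405, 18]);
translate([1285, 0, 343]) cube([82, 1405, 18]);
translate([1415, 0, 343]) cube([82, 1405, 18]);
translate([1545, 0, 343]) cube([82, 1405, 18]);
translate([1675, 0, 343]) cube([82, 1405, 18]);
translate([1805, 0, 343]) cube([82, 1405, 18]);


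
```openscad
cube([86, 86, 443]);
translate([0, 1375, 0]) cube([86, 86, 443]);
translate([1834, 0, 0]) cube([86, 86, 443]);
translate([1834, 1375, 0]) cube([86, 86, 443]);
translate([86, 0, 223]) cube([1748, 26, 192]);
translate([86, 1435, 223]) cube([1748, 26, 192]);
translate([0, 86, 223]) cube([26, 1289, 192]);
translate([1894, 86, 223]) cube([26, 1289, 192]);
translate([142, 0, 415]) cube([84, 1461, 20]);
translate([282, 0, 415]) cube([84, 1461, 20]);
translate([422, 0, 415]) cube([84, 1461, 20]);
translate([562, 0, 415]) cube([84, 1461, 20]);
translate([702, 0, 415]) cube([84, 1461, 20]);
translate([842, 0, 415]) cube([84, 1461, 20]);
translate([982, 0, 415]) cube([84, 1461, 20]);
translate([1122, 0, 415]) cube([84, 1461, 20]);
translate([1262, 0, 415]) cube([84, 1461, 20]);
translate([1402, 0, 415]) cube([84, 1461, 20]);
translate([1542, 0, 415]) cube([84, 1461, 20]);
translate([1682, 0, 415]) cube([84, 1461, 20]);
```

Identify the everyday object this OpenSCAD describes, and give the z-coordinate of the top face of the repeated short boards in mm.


A bed frame. The slat-top height is 435 mm.

Four posts, four rails, and a row of slats — a bed frame. Slats sit on the rails at z = 223 + 192 = 415; with slat thickness 20, the top is 435 mm.


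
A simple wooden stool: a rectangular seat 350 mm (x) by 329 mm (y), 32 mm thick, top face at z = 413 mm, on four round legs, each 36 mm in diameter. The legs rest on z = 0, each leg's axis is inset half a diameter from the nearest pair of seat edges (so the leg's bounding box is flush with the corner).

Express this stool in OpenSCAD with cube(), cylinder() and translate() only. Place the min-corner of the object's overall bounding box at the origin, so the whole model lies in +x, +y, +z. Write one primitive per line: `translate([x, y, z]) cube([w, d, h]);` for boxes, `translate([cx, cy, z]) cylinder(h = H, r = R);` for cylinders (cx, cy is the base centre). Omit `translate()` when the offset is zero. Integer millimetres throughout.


// leg_h = 413 - 32 = 381
translate([0, 0, 381]) cube([350, 329, 32]);
translate([18, 18, 0]) cylinder(h = 381, r = 18);
translate([332, 18, 0]) cylinder(h = 381, r = 18);
translate([18, 311, 0]) cylinder(h = 381, r = 18);
translate([332, 311, 0]) cylinder(h = 381, r = 18);


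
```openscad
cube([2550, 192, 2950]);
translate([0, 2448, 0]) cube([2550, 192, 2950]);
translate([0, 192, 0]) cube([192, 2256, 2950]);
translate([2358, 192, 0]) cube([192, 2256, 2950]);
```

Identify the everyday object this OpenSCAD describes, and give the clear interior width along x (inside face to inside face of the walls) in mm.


A house (or room) frame. The interior width is 2166 mm.

Four 2950 mm walls enclosing a rectangle with no floor or roof — a room or house frame. Outside width is 2550 mm and wall thickness is 192 mm, so the interior width is 2550 − 2 × 192 = 2166 mm.


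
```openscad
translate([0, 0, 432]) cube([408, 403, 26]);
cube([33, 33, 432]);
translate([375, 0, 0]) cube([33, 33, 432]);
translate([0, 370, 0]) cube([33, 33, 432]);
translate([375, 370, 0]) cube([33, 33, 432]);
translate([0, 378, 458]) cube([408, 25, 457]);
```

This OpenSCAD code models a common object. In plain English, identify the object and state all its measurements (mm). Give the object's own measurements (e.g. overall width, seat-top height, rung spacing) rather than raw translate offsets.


A chair. The seat is a 408×403×26 mm slab with its top at z = 458 mm, on four 33×33 mm corner legs (flush with the seat edges, standing on z = 0). A flat backrest 25 mm thick, 457 mm tall, spans the full seat width and rises from the seat top along its +y edge, rear face flush with the rear of the seat.


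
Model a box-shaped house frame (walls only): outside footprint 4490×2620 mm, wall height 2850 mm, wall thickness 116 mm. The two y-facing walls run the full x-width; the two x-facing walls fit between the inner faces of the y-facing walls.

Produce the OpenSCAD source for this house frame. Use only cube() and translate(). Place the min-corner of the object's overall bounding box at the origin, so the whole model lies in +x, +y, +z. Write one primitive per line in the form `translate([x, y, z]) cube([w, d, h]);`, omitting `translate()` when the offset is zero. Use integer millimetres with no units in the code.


cube([4490, 116, 2850]);
translate([0, 2504, 0]) cube([4490, 116, 2850]);
translate([0, 116, 0]) cube([116, 2388, 2850]);
translate([4374, 116, 0]) cube([116, 2388, 2850]);


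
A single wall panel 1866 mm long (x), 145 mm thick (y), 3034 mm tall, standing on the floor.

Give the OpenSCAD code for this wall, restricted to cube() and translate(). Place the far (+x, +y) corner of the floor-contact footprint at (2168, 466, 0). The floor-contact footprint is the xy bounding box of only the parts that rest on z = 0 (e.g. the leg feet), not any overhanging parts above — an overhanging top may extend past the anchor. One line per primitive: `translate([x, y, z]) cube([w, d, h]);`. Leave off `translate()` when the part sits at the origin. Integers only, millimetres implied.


translate([302, 321, 0]) cube([1866, 145, 3034]);


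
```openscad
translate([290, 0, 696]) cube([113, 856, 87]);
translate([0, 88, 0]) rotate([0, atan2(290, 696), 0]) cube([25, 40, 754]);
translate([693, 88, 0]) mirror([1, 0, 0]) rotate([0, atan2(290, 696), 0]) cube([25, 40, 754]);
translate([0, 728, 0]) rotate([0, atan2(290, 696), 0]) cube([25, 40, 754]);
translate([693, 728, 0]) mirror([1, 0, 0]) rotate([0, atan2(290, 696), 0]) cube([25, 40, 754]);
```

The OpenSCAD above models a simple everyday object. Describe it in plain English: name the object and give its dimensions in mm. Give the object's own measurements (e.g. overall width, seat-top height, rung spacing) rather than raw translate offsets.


A sawhorse. A 113×856×87 mm beam (x, y, z) sits on two A-frame leg pairs. Each pair is two raked legs of 25×40 mm section (40 mm along y) splaying symmetrically in x. Each leg rises 696 mm vertically over 290 mm of horizontal reach and is 754 mm long along its own axis. Every leg's outer bottom edge rests on the floor and its outer top edge meets a bottom edge of the beam — the left legs (tilting toward +x) meet the beam's −x bottom edge, the right legs (their mirror images, tilting toward −x) meet its +x bottom edge — so the leg tops tuck under the beam, the beam's underside is 696 mm above the floor, and the feet are 693 mm apart outside-to-outside with the beam centred between them. The two leg pairs are set in 88 mm from either end of the beam.


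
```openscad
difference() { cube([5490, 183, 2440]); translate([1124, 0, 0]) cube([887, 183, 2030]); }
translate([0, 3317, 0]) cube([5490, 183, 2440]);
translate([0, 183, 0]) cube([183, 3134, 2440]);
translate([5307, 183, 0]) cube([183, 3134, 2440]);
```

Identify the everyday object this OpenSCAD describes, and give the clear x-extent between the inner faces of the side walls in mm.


A single room. The interior width is 5124 mm.

Four walls enclosing a rectangle with a door in the front wall — a room. Outside width 5490 minus two 183 mm walls gives 5124 mm.


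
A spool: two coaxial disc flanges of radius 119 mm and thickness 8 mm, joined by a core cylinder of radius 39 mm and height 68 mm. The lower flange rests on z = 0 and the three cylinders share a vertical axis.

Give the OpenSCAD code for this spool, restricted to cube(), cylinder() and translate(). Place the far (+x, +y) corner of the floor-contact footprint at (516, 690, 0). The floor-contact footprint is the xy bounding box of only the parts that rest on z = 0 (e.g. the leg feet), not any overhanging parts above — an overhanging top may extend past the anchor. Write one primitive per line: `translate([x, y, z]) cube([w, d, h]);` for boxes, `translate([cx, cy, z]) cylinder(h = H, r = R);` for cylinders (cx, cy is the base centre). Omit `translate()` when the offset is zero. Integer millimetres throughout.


translate([397, 571, 0]) cylinder(h = 8, r = 119);
translate([397, 571, 8]) cylinder(h = 68, r = 39);
translate([397, 571, 76]) cylinder(h = 8, r = 119);


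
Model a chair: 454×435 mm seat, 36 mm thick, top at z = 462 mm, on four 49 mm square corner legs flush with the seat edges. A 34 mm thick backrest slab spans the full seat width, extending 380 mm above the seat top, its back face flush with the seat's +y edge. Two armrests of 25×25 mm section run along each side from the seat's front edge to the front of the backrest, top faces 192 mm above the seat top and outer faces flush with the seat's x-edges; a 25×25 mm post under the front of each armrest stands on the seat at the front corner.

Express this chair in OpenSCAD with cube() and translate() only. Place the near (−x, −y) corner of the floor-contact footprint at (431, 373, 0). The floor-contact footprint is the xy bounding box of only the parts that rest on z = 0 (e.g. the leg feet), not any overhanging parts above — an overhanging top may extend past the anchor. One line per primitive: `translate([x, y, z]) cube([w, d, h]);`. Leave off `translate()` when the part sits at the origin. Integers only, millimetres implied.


translate([431, 373, 426]) cube([454, 435, 36]);
translate([431, 373, 0]) cube([49, 49, 426]);
translate([836, 373, 0]) cube([49, 49, 426]);
translate([431, 759, 0]) cube([49, 49, 426]);
translate([836, 759, 0]) cube([49, 49, 426]);
translate([431, 774, 462]) cube([454, 34, 380]);
translate([431, 373, 629]) cube([25, 401, 25]);
translate([860, 373, 629]) cube([25, 401, 25]);
translate([431, 373, 462]) cube([25, 25, 167]);
translate([860, 373, 462]) cube([25, 25, 167]);


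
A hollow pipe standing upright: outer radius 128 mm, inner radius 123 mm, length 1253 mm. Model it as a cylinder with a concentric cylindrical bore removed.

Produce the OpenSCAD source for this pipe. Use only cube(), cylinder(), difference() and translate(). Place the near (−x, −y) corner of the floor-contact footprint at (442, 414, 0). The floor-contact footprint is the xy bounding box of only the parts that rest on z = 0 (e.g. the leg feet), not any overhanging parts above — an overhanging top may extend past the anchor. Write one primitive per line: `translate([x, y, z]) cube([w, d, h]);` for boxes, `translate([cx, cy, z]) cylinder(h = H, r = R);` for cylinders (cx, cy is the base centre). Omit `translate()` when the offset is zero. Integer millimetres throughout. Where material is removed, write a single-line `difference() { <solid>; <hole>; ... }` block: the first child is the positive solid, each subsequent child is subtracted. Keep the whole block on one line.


difference() { translate([570, 542, 0]) cylinder(h = 1253, r = 128); translate([570, 542, 0]) cylinder(h = 1253, r = 123); }


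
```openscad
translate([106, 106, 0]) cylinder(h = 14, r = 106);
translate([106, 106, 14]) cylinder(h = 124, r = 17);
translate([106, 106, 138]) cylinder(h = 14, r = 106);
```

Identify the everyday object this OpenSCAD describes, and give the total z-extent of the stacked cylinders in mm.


A spool. The overall height is 152 mm.

Three coaxial cylinders, large–small–large — a spool. Two 14 mm flanges and a 124 mm core give 14 + 124 + 14 = 152 mm.


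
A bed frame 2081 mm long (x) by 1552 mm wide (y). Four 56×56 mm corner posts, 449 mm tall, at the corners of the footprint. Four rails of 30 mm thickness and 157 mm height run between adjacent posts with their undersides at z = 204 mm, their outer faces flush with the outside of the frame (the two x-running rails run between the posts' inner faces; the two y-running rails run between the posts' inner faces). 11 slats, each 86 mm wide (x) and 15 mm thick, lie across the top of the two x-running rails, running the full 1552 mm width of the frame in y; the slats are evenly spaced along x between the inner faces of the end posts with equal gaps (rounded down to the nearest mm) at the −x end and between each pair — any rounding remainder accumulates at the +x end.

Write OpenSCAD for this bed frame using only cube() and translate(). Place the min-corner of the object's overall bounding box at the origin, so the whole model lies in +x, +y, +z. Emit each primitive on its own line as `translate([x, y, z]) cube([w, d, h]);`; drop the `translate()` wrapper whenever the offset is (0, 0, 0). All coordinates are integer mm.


cube([56, 56, 449]);
translate([0, 1496, 0]) cube([56, 56, 449]);
translate([2025, 0, 0]) cube([56, 56, 449]);
translate([2025, 1496, 0]) cube([56, 56, 449]);
translate([56, 0, 204]) cube([1969, 30, 157]);
translate([56, 1522, 204]) cube([1969, 30, 157]);
translate([0, 56, 204]) cube([30, 1440, 157]);
translate([2051, 56, 204]) cube([30, 1440, 157]);
translate([141, 0, 361]) cube([86, 1552, 15]);
translate([312, 0, 361]) cube([86, 1552, 15]);
translate([483, 0, 361]) cube([86, 1552, 15]);
translate([654, 0, 361]) cube([86, 1552, 15]);
translate([825, 0, 361]) cube([86, 1552, 15]);
translate([996, 0, 361]) cube([86, 1552, 15]);
translate([1167, 0, 361]) cube([86, 1552, 15]);
translate([1338, 0, 361]) cube([86, 1552, 15]);
translate([1509, 0, 361]) cube([86, 1552, 15]);
translate([1680, 0, 361]) cube([86, 1552, 15]);
translate([1851, 0, 361]) cube([86, 1552, 15]);


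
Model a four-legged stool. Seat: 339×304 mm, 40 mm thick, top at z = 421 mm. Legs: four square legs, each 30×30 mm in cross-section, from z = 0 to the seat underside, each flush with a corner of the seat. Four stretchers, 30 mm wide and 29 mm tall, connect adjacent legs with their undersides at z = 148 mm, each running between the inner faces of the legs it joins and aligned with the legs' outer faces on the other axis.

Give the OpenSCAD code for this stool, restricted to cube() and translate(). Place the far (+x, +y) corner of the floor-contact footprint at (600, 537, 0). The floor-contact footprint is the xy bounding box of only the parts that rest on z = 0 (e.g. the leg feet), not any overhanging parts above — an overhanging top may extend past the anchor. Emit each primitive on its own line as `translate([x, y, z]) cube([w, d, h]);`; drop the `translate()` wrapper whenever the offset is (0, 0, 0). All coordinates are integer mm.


translate([261, 233, 381]) cube([339, 304, 40]);
translate([261, 233, 0]) cube([30, 30, 381]);
translate([570, 233, 0]) cube([30, 30, 381]);
translate([261, 507, 0]) cube([30, 30, 381]);
translate([570, 507, 0]) cube([30, 30, 381]);
translate([291, 233, 148]) cube([279, 30, 29]);
translate([291, 507, 148]) cube([279, 30, 29]);
translate([261, 263, 148]) cube([30, 244, 29]);
translate([570, 263, 148]) cube([30, 244, 29]);


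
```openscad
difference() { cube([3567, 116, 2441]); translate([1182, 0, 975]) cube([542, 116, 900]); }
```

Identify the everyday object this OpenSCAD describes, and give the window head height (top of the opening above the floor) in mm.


A wall with a window opening. The window head height is 1875 mm.

A wall with a rectangular opening subtracted — a window. Sill at z = 975, opening 900 mm tall, so the head is at 975 + 900 = 1875 mm.


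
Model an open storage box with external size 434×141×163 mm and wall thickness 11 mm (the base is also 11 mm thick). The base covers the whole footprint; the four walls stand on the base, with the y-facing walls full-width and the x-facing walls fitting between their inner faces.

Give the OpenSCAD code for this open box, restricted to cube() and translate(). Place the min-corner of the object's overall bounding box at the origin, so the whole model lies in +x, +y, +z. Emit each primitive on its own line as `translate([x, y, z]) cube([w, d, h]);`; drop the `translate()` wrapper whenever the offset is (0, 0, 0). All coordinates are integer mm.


cube([434, 141, 11]);
translate([0, 0, 11]) cube([434, 11, 152]);
translate([0, 130, 11]) cube([434, 11, 152]);
translate([0, 11, 11]) cube([11, 119, 152]);
translate([423, 11, 11]) cube([11, 119, 152]);


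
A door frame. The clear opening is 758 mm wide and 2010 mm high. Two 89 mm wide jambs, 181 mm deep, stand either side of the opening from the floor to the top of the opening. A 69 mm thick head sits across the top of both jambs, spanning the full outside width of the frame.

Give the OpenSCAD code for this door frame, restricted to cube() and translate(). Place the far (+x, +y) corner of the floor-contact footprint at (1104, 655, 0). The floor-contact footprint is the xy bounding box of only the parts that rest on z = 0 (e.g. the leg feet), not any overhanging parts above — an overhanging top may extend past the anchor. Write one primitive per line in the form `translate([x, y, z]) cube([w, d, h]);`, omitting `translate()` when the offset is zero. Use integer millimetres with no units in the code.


translate([168, 474, 0]) cube([89, 181, 2010]);
translate([1015, 474, 0]) cube([89, 181, 2010]);
translate([168, 474, 2010]) cube([936, 181, 69]);


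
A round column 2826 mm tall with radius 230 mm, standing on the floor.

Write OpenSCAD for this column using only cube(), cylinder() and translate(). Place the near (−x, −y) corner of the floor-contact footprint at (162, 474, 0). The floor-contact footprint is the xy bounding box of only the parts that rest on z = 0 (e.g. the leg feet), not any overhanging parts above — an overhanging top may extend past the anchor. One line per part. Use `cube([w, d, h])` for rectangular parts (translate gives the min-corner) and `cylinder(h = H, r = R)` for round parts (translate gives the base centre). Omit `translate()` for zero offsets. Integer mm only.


translate([392, 704, 0]) cylinder(h = 2826, r = 230);


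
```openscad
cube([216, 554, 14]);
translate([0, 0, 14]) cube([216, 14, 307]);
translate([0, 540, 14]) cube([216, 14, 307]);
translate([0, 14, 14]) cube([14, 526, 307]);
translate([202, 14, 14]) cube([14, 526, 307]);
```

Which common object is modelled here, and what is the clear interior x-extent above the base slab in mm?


An open box. The internal width is 188 mm.

A 216×554 base slab with four walls standing on it — an open box. The base is 216 mm wide and the walls are 14 mm thick, so the internal width is 216 − 2 × 14 = 188 mm.


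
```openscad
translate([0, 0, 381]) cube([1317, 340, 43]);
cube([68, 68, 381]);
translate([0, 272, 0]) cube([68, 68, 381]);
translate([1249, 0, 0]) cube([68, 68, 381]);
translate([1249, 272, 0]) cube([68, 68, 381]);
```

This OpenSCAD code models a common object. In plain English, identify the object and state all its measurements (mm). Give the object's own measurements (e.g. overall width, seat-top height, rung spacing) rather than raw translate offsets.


A bench: a 1317×340 mm seat slab, 43 mm thick, top at z = 424 mm, on four 68×68 mm square legs flush with the seat corners and standing on z = 0.
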